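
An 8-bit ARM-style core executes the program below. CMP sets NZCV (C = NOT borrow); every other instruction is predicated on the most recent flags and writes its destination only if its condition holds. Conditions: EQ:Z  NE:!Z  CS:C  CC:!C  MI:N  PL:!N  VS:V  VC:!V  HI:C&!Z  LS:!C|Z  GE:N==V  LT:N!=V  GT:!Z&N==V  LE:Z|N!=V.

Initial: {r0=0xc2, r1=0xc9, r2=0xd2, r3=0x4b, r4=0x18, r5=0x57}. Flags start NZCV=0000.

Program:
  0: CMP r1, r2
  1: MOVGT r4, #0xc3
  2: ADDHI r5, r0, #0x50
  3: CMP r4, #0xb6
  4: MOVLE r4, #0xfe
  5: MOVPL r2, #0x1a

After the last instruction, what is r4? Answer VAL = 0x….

VAL = 0x18

0: ✓ CMP  NZCV=1000
1: · MOVGT
2: · ADDHI
3: ✓ CMP  NZCV=0000
4: · MOVLE
5: ✓ MOVPL  r2←0x1a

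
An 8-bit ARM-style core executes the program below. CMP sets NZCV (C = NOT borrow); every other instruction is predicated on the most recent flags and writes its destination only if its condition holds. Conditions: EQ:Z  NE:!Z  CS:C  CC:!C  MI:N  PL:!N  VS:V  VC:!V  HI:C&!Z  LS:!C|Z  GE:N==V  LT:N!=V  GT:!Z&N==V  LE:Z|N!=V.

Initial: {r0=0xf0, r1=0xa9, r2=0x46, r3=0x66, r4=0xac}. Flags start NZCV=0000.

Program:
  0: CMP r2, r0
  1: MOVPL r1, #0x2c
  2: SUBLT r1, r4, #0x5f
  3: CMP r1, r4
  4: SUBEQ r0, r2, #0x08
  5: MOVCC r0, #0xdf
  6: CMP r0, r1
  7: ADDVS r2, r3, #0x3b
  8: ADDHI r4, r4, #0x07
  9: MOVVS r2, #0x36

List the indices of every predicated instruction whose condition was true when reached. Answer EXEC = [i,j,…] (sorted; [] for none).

EXEC = [1,5,8]

0: ✓ CMP  NZCV=0000
1: ✓ MOVPL  r1←0x2c
2: · SUBLT
3: ✓ CMP  NZCV=1001
4: · SUBEQ
5: ✓ MOVCC  r0←0xdf
6: ✓ CMP  NZCV=1010
7: · ADDVS
8: ✓ ADDHI  r4←0xb3
9: · MOVVS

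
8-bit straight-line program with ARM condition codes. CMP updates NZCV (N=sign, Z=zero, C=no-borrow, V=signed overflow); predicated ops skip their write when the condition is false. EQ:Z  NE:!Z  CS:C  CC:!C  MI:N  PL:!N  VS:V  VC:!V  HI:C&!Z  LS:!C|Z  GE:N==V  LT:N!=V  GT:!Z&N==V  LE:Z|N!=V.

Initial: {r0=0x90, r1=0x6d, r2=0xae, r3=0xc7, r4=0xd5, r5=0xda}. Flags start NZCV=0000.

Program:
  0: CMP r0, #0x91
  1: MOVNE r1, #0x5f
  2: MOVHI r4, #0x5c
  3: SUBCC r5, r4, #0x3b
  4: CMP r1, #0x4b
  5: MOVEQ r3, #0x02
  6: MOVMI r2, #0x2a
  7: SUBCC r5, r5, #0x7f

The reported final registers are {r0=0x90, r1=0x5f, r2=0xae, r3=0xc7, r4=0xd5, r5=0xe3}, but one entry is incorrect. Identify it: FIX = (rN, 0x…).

FIX = (r5, 0x9a)

[0] flags=1000 → (cmp)
[1] flags=1000 NE?T → r1=0x5f
[2] flags=1000 HI?F → skip
[3] flags=1000 CC?T → r5=0x9a
[4] flags=0010 → (cmp)
[5] flags=0010 EQ?F → skip
[6] flags=0010 MI?F → skip
[7] flags=0010 CC?F → skip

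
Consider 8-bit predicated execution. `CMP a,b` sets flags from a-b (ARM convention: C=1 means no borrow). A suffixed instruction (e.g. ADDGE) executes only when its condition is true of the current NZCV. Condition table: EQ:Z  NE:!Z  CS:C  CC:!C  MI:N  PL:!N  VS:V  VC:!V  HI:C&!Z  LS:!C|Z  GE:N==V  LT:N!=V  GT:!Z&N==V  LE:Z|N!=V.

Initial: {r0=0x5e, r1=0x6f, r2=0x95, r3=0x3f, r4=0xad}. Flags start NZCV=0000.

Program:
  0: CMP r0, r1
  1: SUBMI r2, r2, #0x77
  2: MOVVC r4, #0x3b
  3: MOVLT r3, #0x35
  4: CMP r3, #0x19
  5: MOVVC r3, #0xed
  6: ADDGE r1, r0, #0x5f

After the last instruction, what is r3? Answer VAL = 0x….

VAL = 0xed

[0] flags=1000 → (cmp)
[1] flags=1000 MI?T → r2=0x1e
[2] flags=1000 VC?T → r4=0x3b
[3] flags=1000 LT?T → r3=0x35
[4] flags=0010 → (cmp)
[5] flags=0010 VC?T → r3=0xed
[6] flags=0010 GE?T → r1=0xbd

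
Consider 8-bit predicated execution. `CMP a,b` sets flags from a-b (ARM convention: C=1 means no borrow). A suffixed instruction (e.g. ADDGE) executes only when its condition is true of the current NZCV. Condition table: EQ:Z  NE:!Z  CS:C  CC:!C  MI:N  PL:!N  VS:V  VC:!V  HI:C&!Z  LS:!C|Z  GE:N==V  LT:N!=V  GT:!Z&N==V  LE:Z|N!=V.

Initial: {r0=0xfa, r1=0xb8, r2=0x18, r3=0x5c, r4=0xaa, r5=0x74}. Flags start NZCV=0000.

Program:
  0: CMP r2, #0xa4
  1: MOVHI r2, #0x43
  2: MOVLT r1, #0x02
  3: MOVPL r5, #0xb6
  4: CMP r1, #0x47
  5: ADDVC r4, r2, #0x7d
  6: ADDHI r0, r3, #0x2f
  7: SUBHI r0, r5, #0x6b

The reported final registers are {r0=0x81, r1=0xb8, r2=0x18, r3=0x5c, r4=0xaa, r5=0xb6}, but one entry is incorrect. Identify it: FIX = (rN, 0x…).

[0] flags=0000 → (cmp)
[1] flags=0000 HI?F → skip
[2] flags=0000 LT?F → skip
[3] flags=0000 PL?T → r5=0xb6
[4] flags=0011 → (cmp)
[5] flags=0011 VC?F → skip
[6] flags=0011 HI?T → r0=0x8b
[7] flags=0011 HI?T → r0=0x4b

FIX = (r0, 0x4b)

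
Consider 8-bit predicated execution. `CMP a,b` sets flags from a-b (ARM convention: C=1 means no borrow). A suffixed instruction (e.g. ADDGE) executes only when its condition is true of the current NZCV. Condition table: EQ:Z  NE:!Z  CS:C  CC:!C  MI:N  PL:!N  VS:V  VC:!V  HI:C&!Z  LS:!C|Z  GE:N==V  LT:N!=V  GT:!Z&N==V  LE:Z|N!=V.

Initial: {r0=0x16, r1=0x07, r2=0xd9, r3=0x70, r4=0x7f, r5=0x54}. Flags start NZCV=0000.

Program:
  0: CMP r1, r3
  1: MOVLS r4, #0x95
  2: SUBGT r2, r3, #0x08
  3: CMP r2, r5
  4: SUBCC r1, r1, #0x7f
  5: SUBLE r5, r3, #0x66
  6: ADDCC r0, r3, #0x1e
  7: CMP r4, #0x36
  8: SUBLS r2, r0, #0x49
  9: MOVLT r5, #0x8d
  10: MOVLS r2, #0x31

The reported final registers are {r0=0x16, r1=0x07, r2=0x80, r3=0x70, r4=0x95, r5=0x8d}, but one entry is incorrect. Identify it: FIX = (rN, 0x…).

[0] flags=1000 → (cmp)
[1] flags=1000 LS?T → r4=0x95
[2] flags=1000 GT?F → skip
[3] flags=1010 → (cmp)
[4] flags=1010 CC?F → skip
[5] flags=1010 LE?T → r5=0x0a
[6] flags=1010 CC?F → skip
[7] flags=0011 → (cmp)
[8] flags=0011 LS?F → skip
[9] flags=0011 LT?T → r5=0x8d
[10] flags=0011 LS?F → skip

FIX = (r2, 0xd9)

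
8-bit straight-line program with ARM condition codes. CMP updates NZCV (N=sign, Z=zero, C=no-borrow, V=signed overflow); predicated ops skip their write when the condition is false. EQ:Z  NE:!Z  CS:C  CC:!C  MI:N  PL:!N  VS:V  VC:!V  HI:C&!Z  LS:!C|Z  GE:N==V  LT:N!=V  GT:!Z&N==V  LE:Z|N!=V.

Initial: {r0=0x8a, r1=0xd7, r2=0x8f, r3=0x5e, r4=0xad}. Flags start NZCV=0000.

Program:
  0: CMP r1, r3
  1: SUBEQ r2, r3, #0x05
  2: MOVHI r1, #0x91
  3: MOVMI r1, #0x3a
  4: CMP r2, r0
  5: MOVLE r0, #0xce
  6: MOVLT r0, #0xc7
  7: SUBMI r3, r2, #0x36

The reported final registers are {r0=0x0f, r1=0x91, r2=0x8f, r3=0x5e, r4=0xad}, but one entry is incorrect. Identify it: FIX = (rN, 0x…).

FIX = (r0, 0x8a)

[0] flags=0011 → (cmp)
[1] flags=0011 EQ?F → skip
[2] flags=0011 HI?T → r1=0x91
[3] flags=0011 MI?F → skip
[4] flags=0010 → (cmp)
[5] flags=0010 LE?F → skip
[6] flags=0010 LT?F → skip
[7] flags=0010 MI?F → skip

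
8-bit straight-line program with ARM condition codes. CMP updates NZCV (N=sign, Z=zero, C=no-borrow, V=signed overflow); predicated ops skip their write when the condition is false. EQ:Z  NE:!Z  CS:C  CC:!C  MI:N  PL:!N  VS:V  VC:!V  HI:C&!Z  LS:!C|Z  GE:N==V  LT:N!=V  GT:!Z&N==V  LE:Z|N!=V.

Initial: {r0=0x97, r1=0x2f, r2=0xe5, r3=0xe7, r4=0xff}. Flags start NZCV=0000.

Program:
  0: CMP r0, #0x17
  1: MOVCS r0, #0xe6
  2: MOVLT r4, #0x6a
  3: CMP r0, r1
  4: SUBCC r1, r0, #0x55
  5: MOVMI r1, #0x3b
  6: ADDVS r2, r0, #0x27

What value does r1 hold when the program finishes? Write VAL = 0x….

VAL = 0x3b

0: ✓ CMP  NZCV=1010
1: ✓ MOVCS  r0←0xe6
2: ✓ MOVLT  r4←0x6a
3: ✓ CMP  NZCV=1010
4: · SUBCC
5: ✓ MOVMI  r1←0x3b
6: · ADDVS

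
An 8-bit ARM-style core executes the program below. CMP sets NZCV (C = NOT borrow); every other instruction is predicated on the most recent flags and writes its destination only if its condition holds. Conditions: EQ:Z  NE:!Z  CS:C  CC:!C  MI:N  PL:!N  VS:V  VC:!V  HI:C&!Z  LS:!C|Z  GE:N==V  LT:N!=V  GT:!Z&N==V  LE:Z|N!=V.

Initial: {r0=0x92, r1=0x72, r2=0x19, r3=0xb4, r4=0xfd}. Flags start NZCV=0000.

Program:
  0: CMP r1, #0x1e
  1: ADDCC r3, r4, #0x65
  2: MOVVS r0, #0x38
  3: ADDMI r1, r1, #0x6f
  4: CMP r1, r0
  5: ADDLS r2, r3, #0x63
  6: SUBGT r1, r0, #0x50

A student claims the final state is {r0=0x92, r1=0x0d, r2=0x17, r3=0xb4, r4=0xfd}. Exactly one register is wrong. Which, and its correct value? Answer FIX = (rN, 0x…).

[0] flags=0010 → (cmp)
[1] flags=0010 CC?F → skip
[2] flags=0010 VS?F → skip
[3] flags=0010 MI?F → skip
[4] flags=1001 → (cmp)
[5] flags=1001 LS?T → r2=0x17
[6] flags=1001 GT?T → r1=0x42

FIX = (r1, 0x42)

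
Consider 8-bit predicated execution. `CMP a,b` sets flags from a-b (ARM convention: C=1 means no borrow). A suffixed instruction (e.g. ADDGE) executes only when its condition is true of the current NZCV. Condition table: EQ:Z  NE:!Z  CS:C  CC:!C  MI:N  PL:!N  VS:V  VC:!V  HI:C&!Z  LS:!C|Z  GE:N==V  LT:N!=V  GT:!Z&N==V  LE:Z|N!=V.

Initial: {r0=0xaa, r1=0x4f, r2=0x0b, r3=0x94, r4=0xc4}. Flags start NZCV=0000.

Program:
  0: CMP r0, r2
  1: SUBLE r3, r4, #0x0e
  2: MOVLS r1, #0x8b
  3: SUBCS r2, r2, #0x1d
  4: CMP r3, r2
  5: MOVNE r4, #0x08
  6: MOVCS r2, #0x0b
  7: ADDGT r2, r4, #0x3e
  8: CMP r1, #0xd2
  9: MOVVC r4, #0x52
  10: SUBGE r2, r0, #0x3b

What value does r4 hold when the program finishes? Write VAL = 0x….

VAL = 0x52

[0] flags=1010 → (cmp)
[1] flags=1010 LE?T → r3=0xb6
[2] flags=1010 LS?F → skip
[3] flags=1010 CS?T → r2=0xee
[4] flags=1000 → (cmp)
[5] flags=1000 NE?T → r4=0x08
[6] flags=1000 CS?F → skip
[7] flags=1000 GT?F → skip
[8] flags=0000 → (cmp)
[9] flags=0000 VC?T → r4=0x52
[10] flags=0000 GE?T → r2=0x6f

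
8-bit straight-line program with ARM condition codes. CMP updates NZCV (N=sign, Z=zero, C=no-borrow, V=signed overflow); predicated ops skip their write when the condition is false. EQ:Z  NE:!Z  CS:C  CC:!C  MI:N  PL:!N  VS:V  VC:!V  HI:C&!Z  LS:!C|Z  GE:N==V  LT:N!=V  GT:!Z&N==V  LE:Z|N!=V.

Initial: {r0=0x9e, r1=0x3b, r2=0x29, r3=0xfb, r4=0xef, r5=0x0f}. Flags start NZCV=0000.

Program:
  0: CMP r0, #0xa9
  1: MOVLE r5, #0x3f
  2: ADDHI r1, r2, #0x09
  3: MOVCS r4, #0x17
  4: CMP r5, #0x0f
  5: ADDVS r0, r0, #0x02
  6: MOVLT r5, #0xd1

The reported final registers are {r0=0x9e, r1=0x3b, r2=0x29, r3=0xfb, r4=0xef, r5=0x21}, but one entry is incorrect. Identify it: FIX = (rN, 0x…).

[0] flags=1000 → (cmp)
[1] flags=1000 LE?T → r5=0x3f
[2] flags=1000 HI?F → skip
[3] flags=1000 CS?F → skip
[4] flags=0010 → (cmp)
[5] flags=0010 VS?F → skip
[6] flags=0010 LT?F → skip

FIX = (r5, 0x3f)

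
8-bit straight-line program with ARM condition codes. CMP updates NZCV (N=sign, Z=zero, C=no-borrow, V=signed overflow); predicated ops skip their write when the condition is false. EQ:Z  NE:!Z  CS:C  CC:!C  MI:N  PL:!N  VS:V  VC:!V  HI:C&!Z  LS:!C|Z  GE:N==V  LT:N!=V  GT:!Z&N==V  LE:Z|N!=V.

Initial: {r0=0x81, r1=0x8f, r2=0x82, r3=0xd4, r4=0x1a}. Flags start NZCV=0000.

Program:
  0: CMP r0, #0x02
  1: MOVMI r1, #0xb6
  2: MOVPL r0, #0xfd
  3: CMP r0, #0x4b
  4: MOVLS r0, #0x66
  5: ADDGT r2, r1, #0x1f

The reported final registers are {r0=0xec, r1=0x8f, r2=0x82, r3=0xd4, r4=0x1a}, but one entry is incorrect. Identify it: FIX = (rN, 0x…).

[0] flags=0011 → (cmp)
[1] flags=0011 MI?F → skip
[2] flags=0011 PL?T → r0=0xfd
[3] flags=1010 → (cmp)
[4] flags=1010 LS?F → skip
[5] flags=1010 GT?F → skip

FIX = (r0, 0xfd)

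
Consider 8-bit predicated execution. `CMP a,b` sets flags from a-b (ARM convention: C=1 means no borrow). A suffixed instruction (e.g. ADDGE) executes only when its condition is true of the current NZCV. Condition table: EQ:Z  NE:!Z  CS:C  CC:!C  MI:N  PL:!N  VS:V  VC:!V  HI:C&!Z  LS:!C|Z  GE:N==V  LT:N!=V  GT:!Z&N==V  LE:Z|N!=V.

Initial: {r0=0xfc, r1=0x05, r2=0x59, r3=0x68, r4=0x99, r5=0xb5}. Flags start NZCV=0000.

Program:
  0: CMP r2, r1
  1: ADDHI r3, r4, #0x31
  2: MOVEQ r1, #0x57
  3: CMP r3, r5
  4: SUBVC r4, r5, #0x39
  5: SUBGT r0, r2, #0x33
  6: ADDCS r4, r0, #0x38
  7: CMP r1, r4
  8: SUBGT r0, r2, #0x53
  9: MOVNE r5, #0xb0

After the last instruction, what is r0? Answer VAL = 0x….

[0] flags=0010 → (cmp)
[1] flags=0010 HI?T → r3=0xca
[2] flags=0010 EQ?F → skip
[3] flags=0010 → (cmp)
[4] flags=0010 VC?T → r4=0x7c
[5] flags=0010 GT?T → r0=0x26
[6] flags=0010 CS?T → r4=0x5e
[7] flags=1000 → (cmp)
[8] flags=1000 GT?F → skip
[9] flags=1000 NE?T → r5=0xb0

VAL = 0x26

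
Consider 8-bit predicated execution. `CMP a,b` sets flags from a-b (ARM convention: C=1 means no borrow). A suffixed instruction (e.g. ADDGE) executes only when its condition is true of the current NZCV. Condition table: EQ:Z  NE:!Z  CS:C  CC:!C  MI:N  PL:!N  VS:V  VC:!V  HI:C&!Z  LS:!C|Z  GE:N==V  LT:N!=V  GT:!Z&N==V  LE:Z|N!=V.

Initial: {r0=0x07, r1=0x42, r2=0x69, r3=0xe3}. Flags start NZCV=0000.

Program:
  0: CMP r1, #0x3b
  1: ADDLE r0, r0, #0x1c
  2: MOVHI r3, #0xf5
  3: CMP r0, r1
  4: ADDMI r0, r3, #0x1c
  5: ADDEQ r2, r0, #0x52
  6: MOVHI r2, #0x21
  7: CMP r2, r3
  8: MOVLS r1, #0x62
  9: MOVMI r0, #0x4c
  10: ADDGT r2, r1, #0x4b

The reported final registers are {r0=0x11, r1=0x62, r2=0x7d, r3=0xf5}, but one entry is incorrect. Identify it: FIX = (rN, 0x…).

0: ✓ CMP  NZCV=0010
1: · ADDLE
2: ✓ MOVHI  r3←0xf5
3: ✓ CMP  NZCV=1000
4: ✓ ADDMI  r0←0x11
5: · ADDEQ
6: · MOVHI
7: ✓ CMP  NZCV=0000
8: ✓ MOVLS  r1←0x62
9: · MOVMI
10: ✓ ADDGT  r2←0xad

FIX = (r2, 0xad)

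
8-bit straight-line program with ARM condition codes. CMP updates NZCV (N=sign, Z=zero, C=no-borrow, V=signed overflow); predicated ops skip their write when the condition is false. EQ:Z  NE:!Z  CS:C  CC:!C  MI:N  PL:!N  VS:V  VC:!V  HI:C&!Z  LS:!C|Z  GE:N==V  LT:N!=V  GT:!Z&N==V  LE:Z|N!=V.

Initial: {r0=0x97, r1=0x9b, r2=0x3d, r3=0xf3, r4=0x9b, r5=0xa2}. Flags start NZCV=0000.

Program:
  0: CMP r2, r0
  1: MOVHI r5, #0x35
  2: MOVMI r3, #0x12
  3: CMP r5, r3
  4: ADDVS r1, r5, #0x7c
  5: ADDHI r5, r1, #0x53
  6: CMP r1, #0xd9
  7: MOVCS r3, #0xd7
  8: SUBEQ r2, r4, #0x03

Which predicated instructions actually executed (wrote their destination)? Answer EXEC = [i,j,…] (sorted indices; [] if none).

EXEC = [2,5]

[0] flags=1001 → (cmp)
[1] flags=1001 HI?F → skip
[2] flags=1001 MI?T → r3=0x12
[3] flags=1010 → (cmp)
[4] flags=1010 VS?F → skip
[5] flags=1010 HI?T → r5=0xee
[6] flags=1000 → (cmp)
[7] flags=1000 CS?F → skip
[8] flags=1000 EQ?F → skip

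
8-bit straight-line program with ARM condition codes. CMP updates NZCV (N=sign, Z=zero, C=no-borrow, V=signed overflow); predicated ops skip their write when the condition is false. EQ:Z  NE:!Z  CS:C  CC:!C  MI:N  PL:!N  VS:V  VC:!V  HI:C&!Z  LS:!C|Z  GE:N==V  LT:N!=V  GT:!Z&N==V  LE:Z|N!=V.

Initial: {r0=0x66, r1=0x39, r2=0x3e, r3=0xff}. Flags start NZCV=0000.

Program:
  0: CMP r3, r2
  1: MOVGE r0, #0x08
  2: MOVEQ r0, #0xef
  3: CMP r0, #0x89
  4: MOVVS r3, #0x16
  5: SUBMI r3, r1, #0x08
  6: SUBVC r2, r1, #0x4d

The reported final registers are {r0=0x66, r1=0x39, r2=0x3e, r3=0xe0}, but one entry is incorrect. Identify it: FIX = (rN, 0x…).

0: ✓ CMP  NZCV=1010
1: · MOVGE
2: · MOVEQ
3: ✓ CMP  NZCV=1001
4: ✓ MOVVS  r3←0x16
5: ✓ SUBMI  r3←0x31
6: · SUBVC

FIX = (r3, 0x31)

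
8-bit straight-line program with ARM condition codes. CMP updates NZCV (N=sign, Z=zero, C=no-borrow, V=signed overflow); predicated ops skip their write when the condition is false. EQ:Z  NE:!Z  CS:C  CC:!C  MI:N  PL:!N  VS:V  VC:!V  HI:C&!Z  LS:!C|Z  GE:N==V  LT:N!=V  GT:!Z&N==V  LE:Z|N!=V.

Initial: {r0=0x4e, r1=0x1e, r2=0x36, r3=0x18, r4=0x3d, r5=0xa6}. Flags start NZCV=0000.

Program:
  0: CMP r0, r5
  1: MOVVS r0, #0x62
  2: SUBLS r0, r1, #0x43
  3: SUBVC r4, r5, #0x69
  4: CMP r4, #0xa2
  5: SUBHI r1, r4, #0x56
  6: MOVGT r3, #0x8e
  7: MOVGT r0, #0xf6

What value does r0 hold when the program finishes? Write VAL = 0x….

VAL = 0xf6

[0] flags=1001 → (cmp)
[1] flags=1001 VS?T → r0=0x62
[2] flags=1001 LS?T → r0=0xdb
[3] flags=1001 VC?F → skip
[4] flags=1001 → (cmp)
[5] flags=1001 HI?F → skip
[6] flags=1001 GT?T → r3=0x8e
[7] flags=1001 GT?T → r0=0xf6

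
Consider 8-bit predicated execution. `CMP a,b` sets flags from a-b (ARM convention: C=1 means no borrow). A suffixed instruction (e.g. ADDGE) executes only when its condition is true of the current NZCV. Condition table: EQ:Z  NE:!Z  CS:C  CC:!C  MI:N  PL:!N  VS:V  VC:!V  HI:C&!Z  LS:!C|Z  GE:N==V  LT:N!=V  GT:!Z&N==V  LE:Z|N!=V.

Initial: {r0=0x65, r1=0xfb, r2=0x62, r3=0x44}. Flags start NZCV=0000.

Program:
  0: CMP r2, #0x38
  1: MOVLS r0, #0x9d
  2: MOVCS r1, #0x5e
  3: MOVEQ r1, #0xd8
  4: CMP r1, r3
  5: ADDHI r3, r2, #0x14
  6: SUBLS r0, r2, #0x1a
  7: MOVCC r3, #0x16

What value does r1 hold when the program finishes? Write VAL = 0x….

VAL = 0x5e

0: ✓ CMP  NZCV=0010
1: · MOVLS
2: ✓ MOVCS  r1←0x5e
3: · MOVEQ
4: ✓ CMP  NZCV=0010
5: ✓ ADDHI  r3←0x76
6: · SUBLS
7: · MOVCC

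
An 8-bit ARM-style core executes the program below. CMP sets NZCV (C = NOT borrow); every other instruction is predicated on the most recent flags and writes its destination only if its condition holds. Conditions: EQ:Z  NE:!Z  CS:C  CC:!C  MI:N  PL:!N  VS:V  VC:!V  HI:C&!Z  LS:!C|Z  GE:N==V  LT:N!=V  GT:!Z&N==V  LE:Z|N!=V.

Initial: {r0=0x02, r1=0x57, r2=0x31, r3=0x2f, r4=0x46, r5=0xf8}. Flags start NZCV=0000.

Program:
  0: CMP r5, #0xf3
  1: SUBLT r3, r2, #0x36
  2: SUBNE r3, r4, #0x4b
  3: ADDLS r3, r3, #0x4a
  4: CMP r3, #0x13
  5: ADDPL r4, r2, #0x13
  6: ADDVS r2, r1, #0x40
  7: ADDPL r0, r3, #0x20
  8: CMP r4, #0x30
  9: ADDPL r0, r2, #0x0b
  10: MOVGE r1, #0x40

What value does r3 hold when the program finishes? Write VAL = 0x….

VAL = 0xfb

0: ✓ CMP  NZCV=0010
1: · SUBLT
2: ✓ SUBNE  r3←0xfb
3: · ADDLS
4: ✓ CMP  NZCV=1010
5: · ADDPL
6: · ADDVS
7: · ADDPL
8: ✓ CMP  NZCV=0010
9: ✓ ADDPL  r0←0x3c
10: ✓ MOVGE  r1←0x40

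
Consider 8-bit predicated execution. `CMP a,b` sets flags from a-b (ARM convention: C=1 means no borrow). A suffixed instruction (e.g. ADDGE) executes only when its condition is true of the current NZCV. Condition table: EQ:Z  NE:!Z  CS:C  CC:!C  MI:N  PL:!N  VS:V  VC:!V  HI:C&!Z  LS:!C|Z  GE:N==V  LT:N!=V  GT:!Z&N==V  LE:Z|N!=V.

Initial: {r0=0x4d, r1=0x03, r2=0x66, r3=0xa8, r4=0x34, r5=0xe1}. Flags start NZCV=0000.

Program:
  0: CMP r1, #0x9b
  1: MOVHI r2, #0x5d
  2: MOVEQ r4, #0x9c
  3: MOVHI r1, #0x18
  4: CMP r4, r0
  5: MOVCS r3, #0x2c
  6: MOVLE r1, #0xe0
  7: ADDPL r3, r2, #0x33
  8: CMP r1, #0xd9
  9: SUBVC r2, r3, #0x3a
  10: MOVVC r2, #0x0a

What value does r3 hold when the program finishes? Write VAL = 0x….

[0] flags=0000 → (cmp)
[1] flags=0000 HI?F → skip
[2] flags=0000 EQ?F → skip
[3] flags=0000 HI?F → skip
[4] flags=1000 → (cmp)
[5] flags=1000 CS?F → skip
[6] flags=1000 LE?T → r1=0xe0
[7] flags=1000 PL?F → skip
[8] flags=0010 → (cmp)
[9] flags=0010 VC?T → r2=0x6e
[10] flags=0010 VC?T → r2=0x0a

VAL = 0xa8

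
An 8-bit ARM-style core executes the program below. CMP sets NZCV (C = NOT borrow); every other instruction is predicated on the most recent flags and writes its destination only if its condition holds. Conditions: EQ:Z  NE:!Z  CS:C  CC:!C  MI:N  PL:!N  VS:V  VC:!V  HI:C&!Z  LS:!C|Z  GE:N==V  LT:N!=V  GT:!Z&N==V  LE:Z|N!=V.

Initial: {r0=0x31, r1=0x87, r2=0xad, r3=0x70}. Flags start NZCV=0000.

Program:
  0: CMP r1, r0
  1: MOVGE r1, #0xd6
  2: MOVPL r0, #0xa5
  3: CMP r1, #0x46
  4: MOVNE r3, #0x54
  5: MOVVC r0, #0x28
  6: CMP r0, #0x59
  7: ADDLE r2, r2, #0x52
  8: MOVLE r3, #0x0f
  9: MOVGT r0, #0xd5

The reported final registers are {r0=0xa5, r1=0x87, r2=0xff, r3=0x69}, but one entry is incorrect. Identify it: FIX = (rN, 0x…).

FIX = (r3, 0x0f)

0: ✓ CMP  NZCV=0011
1: · MOVGE
2: ✓ MOVPL  r0←0xa5
3: ✓ CMP  NZCV=0011
4: ✓ MOVNE  r3←0x54
5: · MOVVC
6: ✓ CMP  NZCV=0011
7: ✓ ADDLE  r2←0xff
8: ✓ MOVLE  r3←0x0f
9: · MOVGT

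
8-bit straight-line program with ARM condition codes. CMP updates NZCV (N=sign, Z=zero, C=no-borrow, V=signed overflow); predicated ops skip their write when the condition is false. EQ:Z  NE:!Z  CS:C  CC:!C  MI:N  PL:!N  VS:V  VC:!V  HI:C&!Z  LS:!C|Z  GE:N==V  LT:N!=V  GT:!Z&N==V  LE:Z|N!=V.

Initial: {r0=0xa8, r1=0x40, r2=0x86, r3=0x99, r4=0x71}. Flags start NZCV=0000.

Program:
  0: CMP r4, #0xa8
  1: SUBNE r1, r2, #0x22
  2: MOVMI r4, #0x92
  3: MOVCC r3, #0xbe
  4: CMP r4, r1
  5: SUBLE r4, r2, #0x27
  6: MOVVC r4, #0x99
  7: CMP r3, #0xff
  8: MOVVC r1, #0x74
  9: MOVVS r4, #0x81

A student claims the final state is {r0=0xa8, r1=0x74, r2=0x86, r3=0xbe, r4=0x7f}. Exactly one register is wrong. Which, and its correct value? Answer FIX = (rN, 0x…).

FIX = (r4, 0x5f)

[0] flags=1001 → (cmp)
[1] flags=1001 NE?T → r1=0x64
[2] flags=1001 MI?T → r4=0x92
[3] flags=1001 CC?T → r3=0xbe
[4] flags=0011 → (cmp)
[5] flags=0011 LE?T → r4=0x5f
[6] flags=0011 VC?F → skip
[7] flags=1000 → (cmp)
[8] flags=1000 VC?T → r1=0x74
[9] flags=1000 VS?F → skip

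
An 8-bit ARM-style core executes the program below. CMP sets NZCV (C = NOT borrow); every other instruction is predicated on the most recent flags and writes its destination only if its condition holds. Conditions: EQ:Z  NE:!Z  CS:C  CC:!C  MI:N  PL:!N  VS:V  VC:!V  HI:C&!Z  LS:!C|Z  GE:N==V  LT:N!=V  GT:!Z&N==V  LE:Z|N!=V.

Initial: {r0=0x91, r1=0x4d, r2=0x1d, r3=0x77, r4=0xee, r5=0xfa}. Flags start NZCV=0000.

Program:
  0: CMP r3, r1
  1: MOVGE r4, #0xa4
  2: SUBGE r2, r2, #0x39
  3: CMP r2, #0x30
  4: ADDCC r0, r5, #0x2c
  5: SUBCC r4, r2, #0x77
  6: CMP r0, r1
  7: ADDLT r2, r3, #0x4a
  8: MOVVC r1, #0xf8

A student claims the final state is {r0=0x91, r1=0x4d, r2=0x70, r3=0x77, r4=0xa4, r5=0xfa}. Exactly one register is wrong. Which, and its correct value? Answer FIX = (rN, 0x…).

FIX = (r2, 0xc1)

[0] flags=0010 → (cmp)
[1] flags=0010 GE?T → r4=0xa4
[2] flags=0010 GE?T → r2=0xe4
[3] flags=1010 → (cmp)
[4] flags=1010 CC?F → skip
[5] flags=1010 CC?F → skip
[6] flags=0011 → (cmp)
[7] flags=0011 LT?T → r2=0xc1
[8] flags=0011 VC?F → skip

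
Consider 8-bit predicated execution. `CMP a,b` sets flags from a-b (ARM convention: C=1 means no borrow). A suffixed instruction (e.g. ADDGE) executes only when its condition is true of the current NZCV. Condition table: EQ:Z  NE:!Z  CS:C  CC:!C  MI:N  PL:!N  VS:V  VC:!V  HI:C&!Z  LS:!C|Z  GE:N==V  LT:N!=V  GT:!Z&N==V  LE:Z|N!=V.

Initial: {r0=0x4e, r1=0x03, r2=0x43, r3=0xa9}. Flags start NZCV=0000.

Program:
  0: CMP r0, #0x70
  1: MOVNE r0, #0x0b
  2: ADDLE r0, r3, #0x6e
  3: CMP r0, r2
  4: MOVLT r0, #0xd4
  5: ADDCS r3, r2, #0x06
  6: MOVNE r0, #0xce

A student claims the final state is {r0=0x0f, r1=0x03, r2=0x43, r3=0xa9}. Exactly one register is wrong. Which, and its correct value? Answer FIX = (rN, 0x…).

[0] flags=1000 → (cmp)
[1] flags=1000 NE?T → r0=0x0b
[2] flags=1000 LE?T → r0=0x17
[3] flags=1000 → (cmp)
[4] flags=1000 LT?T → r0=0xd4
[5] flags=1000 CS?F → skip
[6] flags=1000 NE?T → r0=0xce

FIX = (r0, 0xce)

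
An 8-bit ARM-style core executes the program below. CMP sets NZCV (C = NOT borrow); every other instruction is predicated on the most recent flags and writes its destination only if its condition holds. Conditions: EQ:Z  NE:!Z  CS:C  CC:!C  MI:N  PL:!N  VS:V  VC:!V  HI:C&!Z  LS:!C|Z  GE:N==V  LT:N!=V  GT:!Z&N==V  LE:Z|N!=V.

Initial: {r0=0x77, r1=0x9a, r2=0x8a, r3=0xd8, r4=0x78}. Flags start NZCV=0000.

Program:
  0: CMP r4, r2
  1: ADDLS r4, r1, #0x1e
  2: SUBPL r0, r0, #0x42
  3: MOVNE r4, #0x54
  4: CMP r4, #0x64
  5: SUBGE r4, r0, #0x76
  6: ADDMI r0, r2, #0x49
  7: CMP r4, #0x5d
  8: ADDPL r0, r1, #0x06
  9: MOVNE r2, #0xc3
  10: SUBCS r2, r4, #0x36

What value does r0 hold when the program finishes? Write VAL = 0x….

0: ✓ CMP  NZCV=1001
1: ✓ ADDLS  r4←0xb8
2: · SUBPL
3: ✓ MOVNE  r4←0x54
4: ✓ CMP  NZCV=1000
5: · SUBGE
6: ✓ ADDMI  r0←0xd3
7: ✓ CMP  NZCV=1000
8: · ADDPL
9: ✓ MOVNE  r2←0xc3
10: · SUBCS

VAL = 0xd3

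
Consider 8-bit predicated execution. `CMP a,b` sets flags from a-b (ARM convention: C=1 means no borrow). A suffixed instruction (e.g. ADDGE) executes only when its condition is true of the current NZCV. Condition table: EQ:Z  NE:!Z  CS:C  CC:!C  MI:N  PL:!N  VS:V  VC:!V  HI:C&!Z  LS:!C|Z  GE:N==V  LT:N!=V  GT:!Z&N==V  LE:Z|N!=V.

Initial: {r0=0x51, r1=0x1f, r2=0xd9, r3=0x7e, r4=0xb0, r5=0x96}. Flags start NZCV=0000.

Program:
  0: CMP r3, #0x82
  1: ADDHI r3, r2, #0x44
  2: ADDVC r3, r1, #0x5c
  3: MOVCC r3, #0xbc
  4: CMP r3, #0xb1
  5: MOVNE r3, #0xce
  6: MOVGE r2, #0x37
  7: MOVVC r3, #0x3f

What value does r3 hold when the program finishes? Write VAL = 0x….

[0] flags=1001 → (cmp)
[1] flags=1001 HI?F → skip
[2] flags=1001 VC?F → skip
[3] flags=1001 CC?T → r3=0xbc
[4] flags=0010 → (cmp)
[5] flags=0010 NE?T → r3=0xce
[6] flags=0010 GE?T → r2=0x37
[7] flags=0010 VC?T → r3=0x3f

VAL = 0x3f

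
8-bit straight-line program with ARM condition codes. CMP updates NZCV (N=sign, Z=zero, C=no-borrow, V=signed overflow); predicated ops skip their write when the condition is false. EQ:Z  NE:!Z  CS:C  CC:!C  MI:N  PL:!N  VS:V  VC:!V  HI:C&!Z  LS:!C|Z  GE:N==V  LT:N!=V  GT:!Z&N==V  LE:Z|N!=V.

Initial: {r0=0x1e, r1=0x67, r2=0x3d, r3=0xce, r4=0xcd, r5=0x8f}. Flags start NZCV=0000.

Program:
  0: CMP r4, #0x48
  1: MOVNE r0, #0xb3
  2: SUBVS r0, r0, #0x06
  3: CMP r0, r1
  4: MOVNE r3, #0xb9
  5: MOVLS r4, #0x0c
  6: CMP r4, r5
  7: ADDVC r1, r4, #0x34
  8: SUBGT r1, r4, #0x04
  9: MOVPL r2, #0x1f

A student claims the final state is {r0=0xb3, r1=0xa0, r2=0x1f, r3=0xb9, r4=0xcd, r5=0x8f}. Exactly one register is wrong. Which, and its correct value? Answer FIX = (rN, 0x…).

FIX = (r1, 0xc9)

[0] flags=1010 → (cmp)
[1] flags=1010 NE?T → r0=0xb3
[2] flags=1010 VS?F → skip
[3] flags=0011 → (cmp)
[4] flags=0011 NE?T → r3=0xb9
[5] flags=0011 LS?F → skip
[6] flags=0010 → (cmp)
[7] flags=0010 VC?T → r1=0x01
[8] flags=0010 GT?T → r1=0xc9
[9] flags=0010 PL?T → r2=0x1f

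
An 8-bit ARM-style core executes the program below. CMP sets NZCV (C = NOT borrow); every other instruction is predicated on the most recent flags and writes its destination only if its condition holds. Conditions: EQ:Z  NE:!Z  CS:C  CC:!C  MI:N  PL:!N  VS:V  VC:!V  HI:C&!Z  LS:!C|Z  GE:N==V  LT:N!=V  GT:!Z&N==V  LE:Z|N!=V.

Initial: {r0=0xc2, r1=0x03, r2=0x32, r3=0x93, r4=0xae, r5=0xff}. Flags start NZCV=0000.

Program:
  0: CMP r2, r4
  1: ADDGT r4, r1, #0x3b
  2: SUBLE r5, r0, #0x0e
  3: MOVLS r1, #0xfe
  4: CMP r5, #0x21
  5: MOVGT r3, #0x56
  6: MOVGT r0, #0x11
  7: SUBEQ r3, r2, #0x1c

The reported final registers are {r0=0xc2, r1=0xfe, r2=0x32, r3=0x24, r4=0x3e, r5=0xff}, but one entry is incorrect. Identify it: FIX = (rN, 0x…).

FIX = (r3, 0x93)

0: ✓ CMP  NZCV=1001
1: ✓ ADDGT  r4←0x3e
2: · SUBLE
3: ✓ MOVLS  r1←0xfe
4: ✓ CMP  NZCV=1010
5: · MOVGT
6: · MOVGT
7: · SUBEQ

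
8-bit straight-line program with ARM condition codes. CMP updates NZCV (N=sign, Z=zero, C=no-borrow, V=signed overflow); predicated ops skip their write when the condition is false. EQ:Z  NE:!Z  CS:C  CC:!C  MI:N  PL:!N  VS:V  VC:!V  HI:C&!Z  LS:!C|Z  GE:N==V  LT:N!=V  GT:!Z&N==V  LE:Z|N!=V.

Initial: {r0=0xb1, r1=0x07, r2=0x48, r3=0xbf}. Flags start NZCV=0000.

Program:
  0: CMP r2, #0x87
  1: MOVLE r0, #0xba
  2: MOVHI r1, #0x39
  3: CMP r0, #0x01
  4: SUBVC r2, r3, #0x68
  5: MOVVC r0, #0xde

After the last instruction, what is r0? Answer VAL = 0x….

0: ✓ CMP  NZCV=1001
1: · MOVLE
2: · MOVHI
3: ✓ CMP  NZCV=1010
4: ✓ SUBVC  r2←0x57
5: ✓ MOVVC  r0←0xde

VAL = 0xde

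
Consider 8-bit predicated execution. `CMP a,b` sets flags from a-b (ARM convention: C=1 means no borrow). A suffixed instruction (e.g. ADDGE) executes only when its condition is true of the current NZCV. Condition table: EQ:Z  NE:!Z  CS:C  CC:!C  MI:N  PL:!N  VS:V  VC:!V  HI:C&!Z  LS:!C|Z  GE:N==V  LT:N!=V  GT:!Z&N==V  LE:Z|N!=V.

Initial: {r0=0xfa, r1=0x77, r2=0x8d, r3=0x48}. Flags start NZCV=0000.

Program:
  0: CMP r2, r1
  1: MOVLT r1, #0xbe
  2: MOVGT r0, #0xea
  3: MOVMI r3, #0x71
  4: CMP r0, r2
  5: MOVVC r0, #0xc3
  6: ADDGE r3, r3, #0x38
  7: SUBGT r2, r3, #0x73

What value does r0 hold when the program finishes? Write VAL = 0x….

[0] flags=0011 → (cmp)
[1] flags=0011 LT?T → r1=0xbe
[2] flags=0011 GT?F → skip
[3] flags=0011 MI?F → skip
[4] flags=0010 → (cmp)
[5] flags=0010 VC?T → r0=0xc3
[6] flags=0010 GE?T → r3=0x80
[7] flags=0010 GT?T → r2=0x0d

VAL = 0xc3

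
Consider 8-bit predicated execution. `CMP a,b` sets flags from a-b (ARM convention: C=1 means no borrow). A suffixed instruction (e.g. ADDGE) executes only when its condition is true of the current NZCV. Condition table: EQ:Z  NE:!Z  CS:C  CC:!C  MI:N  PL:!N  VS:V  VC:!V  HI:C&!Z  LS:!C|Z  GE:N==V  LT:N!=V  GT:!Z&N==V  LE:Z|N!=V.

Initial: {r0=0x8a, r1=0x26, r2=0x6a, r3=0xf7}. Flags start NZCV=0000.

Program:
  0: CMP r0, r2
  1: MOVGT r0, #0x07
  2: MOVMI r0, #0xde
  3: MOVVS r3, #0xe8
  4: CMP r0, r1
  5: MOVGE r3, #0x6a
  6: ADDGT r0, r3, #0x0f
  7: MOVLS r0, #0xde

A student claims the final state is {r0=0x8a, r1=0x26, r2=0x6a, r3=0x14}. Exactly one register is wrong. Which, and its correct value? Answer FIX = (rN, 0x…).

0: ✓ CMP  NZCV=0011
1: · MOVGT
2: · MOVMI
3: ✓ MOVVS  r3←0xe8
4: ✓ CMP  NZCV=0011
5: · MOVGE
6: · ADDGT
7: · MOVLS

FIX = (r3, 0xe8)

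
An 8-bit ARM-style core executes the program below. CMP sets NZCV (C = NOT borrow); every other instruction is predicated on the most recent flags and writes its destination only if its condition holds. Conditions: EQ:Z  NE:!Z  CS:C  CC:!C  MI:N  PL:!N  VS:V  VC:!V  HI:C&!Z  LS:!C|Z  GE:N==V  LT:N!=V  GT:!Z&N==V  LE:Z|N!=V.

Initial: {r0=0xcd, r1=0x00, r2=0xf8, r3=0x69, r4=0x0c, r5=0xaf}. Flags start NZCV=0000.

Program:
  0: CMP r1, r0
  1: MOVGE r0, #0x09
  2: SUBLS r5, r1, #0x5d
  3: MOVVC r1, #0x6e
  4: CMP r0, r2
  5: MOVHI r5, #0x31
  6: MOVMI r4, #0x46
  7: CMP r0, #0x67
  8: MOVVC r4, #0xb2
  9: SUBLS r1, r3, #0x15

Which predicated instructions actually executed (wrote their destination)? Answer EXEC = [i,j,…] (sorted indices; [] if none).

0: ✓ CMP  NZCV=0000
1: ✓ MOVGE  r0←0x09
2: ✓ SUBLS  r5←0xa3
3: ✓ MOVVC  r1←0x6e
4: ✓ CMP  NZCV=0000
5: · MOVHI
6: · MOVMI
7: ✓ CMP  NZCV=1000
8: ✓ MOVVC  r4←0xb2
9: ✓ SUBLS  r1←0x54

EXEC = [1,2,3,8,9]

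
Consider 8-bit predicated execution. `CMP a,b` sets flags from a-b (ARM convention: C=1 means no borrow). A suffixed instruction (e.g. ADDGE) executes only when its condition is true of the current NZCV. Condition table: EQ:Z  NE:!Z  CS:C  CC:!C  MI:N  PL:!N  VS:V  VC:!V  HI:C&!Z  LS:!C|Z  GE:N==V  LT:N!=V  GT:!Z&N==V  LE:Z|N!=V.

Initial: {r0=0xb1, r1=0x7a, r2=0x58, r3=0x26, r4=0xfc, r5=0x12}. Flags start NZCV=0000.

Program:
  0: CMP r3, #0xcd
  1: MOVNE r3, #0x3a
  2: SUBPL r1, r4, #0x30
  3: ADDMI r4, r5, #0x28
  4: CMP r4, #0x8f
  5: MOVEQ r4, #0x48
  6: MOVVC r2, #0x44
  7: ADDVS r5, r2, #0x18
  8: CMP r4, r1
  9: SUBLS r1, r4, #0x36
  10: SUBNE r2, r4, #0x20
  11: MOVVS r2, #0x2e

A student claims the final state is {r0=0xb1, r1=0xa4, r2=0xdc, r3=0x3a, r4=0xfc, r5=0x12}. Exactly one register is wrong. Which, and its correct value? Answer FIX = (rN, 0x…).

FIX = (r1, 0xcc)

0: ✓ CMP  NZCV=0000
1: ✓ MOVNE  r3←0x3a
2: ✓ SUBPL  r1←0xcc
3: · ADDMI
4: ✓ CMP  NZCV=0010
5: · MOVEQ
6: ✓ MOVVC  r2←0x44
7: · ADDVS
8: ✓ CMP  NZCV=0010
9: · SUBLS
10: ✓ SUBNE  r2←0xdc
11: · MOVVS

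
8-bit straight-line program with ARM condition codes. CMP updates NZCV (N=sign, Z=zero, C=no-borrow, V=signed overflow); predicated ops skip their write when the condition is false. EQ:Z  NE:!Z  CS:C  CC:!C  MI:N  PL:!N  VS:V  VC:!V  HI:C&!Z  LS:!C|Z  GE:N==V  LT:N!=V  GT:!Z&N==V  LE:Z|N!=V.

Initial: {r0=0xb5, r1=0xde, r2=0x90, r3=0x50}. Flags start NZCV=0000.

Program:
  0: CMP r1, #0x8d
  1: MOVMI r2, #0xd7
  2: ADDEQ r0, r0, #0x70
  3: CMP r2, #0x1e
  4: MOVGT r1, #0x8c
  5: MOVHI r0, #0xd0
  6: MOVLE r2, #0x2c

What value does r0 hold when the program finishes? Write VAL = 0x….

VAL = 0xd0

0: ✓ CMP  NZCV=0010
1: · MOVMI
2: · ADDEQ
3: ✓ CMP  NZCV=0011
4: · MOVGT
5: ✓ MOVHI  r0←0xd0
6: ✓ MOVLE  r2←0x2c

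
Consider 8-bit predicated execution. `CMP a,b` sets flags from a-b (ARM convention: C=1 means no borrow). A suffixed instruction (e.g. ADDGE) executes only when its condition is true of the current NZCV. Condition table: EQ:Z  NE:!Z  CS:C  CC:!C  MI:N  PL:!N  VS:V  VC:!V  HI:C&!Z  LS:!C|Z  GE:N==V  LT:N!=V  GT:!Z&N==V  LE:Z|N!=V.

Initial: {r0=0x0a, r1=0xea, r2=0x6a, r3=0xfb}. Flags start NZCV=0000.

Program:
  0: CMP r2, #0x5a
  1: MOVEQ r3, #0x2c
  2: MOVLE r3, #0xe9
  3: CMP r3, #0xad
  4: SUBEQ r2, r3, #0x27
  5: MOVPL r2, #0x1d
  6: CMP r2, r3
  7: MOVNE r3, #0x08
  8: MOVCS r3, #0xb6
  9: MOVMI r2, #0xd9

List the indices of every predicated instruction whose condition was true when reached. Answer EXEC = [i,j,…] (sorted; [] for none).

EXEC = [5,7]

0: ✓ CMP  NZCV=0010
1: · MOVEQ
2: · MOVLE
3: ✓ CMP  NZCV=0010
4: · SUBEQ
5: ✓ MOVPL  r2←0x1d
6: ✓ CMP  NZCV=0000
7: ✓ MOVNE  r3←0x08
8: · MOVCS
9: · MOVMI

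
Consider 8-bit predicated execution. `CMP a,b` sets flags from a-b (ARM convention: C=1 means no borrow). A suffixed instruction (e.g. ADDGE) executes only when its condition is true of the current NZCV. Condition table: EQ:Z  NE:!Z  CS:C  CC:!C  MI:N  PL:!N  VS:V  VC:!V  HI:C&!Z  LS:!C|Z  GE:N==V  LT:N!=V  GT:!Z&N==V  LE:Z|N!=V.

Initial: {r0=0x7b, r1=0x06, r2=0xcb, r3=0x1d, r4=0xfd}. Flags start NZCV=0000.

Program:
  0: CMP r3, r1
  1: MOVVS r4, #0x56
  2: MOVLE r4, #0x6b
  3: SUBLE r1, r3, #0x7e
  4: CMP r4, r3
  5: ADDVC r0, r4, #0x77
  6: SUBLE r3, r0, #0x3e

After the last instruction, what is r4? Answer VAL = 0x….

0: ✓ CMP  NZCV=0010
1: · MOVVS
2: · MOVLE
3: · SUBLE
4: ✓ CMP  NZCV=1010
5: ✓ ADDVC  r0←0x74
6: ✓ SUBLE  r3←0x36

VAL = 0xfd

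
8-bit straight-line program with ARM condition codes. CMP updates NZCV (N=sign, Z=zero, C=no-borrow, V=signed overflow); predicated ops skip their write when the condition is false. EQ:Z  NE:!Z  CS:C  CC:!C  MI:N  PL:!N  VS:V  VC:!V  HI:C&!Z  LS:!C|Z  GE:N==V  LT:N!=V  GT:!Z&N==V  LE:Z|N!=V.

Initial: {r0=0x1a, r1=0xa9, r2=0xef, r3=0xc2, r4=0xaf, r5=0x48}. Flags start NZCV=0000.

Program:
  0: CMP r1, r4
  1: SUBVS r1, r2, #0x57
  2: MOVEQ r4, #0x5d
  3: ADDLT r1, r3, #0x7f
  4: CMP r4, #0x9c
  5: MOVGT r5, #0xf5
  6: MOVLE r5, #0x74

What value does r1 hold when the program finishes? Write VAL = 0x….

VAL = 0x41

0: ✓ CMP  NZCV=1000
1: · SUBVS
2: · MOVEQ
3: ✓ ADDLT  r1←0x41
4: ✓ CMP  NZCV=0010
5: ✓ MOVGT  r5←0xf5
6: · MOVLE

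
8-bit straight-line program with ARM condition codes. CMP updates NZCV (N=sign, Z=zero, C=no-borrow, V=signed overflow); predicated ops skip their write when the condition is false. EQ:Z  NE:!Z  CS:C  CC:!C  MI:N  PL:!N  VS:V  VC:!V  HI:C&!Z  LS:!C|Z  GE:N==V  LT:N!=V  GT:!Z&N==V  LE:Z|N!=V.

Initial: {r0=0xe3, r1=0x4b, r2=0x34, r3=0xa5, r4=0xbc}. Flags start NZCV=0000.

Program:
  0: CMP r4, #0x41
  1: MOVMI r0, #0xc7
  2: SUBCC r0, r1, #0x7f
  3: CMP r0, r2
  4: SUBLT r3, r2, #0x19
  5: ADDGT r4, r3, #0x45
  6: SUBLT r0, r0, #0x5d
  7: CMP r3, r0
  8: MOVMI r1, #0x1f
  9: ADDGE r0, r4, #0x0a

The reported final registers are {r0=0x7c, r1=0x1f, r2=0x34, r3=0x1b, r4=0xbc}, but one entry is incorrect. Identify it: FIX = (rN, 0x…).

0: ✓ CMP  NZCV=0011
1: · MOVMI
2: · SUBCC
3: ✓ CMP  NZCV=1010
4: ✓ SUBLT  r3←0x1b
5: · ADDGT
6: ✓ SUBLT  r0←0x86
7: ✓ CMP  NZCV=1001
8: ✓ MOVMI  r1←0x1f
9: ✓ ADDGE  r0←0xc6

FIX = (r0, 0xc6)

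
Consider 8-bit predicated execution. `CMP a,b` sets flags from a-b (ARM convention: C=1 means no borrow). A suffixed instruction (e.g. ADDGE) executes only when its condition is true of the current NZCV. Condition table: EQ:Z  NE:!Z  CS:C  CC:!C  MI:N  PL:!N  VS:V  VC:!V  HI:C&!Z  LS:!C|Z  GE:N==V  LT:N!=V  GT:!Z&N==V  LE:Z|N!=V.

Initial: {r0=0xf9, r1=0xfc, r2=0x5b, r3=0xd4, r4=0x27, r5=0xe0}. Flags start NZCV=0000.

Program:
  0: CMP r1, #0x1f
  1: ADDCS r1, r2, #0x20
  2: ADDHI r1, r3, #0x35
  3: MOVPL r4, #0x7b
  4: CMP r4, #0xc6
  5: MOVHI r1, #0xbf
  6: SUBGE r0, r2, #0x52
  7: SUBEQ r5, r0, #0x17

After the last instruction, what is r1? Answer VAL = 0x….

[0] flags=1010 → (cmp)
[1] flags=1010 CS?T → r1=0x7b
[2] flags=1010 HI?T → r1=0x09
[3] flags=1010 PL?F → skip
[4] flags=0000 → (cmp)
[5] flags=0000 HI?F → skip
[6] flags=0000 GE?T → r0=0x09
[7] flags=0000 EQ?F → skip

VAL = 0x09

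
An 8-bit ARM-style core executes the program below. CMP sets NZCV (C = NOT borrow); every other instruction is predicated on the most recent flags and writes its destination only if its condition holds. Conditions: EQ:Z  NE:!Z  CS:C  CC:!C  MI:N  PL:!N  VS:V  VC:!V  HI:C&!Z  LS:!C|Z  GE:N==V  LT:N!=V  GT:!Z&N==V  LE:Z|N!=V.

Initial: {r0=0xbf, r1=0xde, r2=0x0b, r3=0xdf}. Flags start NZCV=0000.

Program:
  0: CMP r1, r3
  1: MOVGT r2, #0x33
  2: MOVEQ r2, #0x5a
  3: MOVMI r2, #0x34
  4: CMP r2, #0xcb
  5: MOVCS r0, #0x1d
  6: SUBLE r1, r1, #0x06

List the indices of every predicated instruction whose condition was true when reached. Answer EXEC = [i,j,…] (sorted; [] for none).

EXEC = [3]

[0] flags=1000 → (cmp)
[1] flags=1000 GT?F → skip
[2] flags=1000 EQ?F → skip
[3] flags=1000 MI?T → r2=0x34
[4] flags=0000 → (cmp)
[5] flags=0000 CS?F → skip
[6] flags=0000 LE?F → skip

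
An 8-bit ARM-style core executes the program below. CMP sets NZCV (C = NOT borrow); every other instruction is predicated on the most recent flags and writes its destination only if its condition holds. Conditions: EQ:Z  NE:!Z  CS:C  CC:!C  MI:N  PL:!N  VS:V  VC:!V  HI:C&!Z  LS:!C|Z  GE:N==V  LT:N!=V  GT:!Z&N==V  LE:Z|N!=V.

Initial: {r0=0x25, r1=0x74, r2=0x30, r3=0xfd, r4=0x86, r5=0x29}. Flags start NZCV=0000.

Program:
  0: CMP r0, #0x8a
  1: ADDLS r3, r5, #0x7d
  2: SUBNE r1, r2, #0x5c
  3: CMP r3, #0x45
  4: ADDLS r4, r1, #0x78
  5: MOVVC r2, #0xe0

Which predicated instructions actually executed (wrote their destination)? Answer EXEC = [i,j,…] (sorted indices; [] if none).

EXEC = [1,2]

0: ✓ CMP  NZCV=1001
1: ✓ ADDLS  r3←0xa6
2: ✓ SUBNE  r1←0xd4
3: ✓ CMP  NZCV=0011
4: · ADDLS
5: · MOVVC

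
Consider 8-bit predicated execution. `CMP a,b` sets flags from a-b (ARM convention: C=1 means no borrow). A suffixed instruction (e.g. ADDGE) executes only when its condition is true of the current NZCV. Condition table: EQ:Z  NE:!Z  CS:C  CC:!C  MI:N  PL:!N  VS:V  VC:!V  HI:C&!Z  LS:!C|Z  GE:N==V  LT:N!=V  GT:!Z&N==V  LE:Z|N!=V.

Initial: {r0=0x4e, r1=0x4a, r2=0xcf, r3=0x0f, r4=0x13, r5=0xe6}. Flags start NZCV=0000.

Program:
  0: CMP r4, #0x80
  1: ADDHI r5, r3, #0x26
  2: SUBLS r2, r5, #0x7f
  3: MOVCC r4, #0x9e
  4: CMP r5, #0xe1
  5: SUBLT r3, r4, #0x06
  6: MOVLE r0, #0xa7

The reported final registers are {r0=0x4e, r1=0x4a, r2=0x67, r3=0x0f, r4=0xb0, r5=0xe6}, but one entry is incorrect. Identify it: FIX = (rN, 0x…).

FIX = (r4, 0x9e)

0: ✓ CMP  NZCV=1001
1: · ADDHI
2: ✓ SUBLS  r2←0x67
3: ✓ MOVCC  r4←0x9e
4: ✓ CMP  NZCV=0010
5: · SUBLT
6: · MOVLE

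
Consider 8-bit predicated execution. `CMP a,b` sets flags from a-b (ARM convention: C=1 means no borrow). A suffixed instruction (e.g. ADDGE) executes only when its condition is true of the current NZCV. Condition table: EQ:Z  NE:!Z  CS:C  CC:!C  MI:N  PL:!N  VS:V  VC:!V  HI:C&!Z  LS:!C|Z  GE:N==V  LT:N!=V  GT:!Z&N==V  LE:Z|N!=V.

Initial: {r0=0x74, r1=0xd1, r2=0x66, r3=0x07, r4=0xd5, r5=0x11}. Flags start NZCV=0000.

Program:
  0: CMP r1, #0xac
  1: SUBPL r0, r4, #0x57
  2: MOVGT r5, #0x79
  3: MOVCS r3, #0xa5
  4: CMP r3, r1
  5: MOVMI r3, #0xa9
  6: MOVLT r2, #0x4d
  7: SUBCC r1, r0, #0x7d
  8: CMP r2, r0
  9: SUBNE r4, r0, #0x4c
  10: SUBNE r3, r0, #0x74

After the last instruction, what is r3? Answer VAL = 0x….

0: ✓ CMP  NZCV=0010
1: ✓ SUBPL  r0←0x7e
2: ✓ MOVGT  r5←0x79
3: ✓ MOVCS  r3←0xa5
4: ✓ CMP  NZCV=1000
5: ✓ MOVMI  r3←0xa9
6: ✓ MOVLT  r2←0x4d
7: ✓ SUBCC  r1←0x01
8: ✓ CMP  NZCV=1000
9: ✓ SUBNE  r4←0x32
10: ✓ SUBNE  r3←0x0a

VAL = 0x0a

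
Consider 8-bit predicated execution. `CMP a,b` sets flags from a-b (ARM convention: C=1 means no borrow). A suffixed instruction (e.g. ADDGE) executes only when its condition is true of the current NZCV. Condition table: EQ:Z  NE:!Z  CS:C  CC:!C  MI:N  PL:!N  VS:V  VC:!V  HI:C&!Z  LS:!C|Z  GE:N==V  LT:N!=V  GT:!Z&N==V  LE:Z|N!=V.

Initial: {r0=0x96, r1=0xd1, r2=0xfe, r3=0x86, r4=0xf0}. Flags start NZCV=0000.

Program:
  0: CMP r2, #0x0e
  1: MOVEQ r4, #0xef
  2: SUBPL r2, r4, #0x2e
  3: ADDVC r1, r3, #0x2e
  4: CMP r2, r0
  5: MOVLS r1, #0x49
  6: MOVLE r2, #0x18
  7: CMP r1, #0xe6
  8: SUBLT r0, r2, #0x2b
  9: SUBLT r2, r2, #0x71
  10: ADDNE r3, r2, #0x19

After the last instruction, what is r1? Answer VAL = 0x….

VAL = 0xb4

0: ✓ CMP  NZCV=1010
1: · MOVEQ
2: · SUBPL
3: ✓ ADDVC  r1←0xb4
4: ✓ CMP  NZCV=0010
5: · MOVLS
6: · MOVLE
7: ✓ CMP  NZCV=1000
8: ✓ SUBLT  r0←0xd3
9: ✓ SUBLT  r2←0x8d
10: ✓ ADDNE  r3←0xa6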